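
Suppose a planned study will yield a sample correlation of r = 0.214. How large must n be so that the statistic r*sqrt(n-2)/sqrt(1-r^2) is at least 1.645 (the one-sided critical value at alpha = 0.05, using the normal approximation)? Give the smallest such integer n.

r√(n−2)/√(1−r²) ≥ 1.645  ⇔  n−2 ≥ (1.645)²·(1−r²)/r²
(1−r²)/r² = (1−0.045796)/0.045796 = 20.8360
n ≥ 2 + 2.706025·20.8360 = 2 + 56.3827 = 58.3827
⌈58.3827⌉ = 59

59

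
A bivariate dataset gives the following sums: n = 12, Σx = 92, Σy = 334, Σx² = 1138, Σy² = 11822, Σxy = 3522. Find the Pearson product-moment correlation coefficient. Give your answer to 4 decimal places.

Numerator: nΣxy − (Σx)(Σy) = 12·3522 − (92)(334) = 11536
Denominator: √[(nΣx²−(Σx)²)(nΣy²−(Σy)²)]
  nΣx²−(Σx)² = 12·1138 − 8464 = 5192;  nΣy²−(Σy)² = 12·11822 − 111556 = 30308
  √(5192·30308) = √157359136 = 12544.2870
r = 11536 / 12544.2870 = 0.9196

0.9196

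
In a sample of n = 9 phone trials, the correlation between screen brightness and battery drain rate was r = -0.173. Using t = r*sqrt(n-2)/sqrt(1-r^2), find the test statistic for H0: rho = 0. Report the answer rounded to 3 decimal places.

-0.465

1 − r² = 1 − 0.029929 = 0.970071;  √(1−r²) = 0.984922
√(n−2) = √7 = 2.645751
t = r·√(n−2)/√(1−r²) = -0.173 · 2.645751 / 0.984922 = -0.465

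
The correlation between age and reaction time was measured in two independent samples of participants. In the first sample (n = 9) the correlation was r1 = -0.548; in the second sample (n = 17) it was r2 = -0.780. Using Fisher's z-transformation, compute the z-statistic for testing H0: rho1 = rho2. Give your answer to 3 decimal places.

0.881

Fisher z-transforms: z1 = atanh(-0.548) = -0.615518, z2 = atanh(-0.780) = -1.045371; difference d = 0.429853
Var(d) = 1/6 + 1/14 = 0.1666667 + 0.0714286 = 0.2380953
z = d/√Var(d) = 0.429853 / √0.2380953 = 0.429853 / 0.487950 = 0.881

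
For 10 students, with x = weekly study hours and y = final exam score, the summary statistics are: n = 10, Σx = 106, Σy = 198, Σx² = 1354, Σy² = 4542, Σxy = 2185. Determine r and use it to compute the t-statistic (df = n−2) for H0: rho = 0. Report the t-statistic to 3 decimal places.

0.662

Numerator: nΣxy − (Σx)(Σy) = 10·2185 − (106)(198) = 862
Denominator: √[(nΣx²−(Σx)²)(nΣy²−(Σy)²)]
  nΣx²−(Σx)² = 10·1354 − 11236 = 2304;  nΣy²−(Σy)² = 10·4542 − 39204 = 6216
  √(2304·6216) = √14321664 = 3784.3974
r = 862 / 3784.3974 = 0.2278
t = r·√(n−2)/√(1−r²) = 0.2278·√8 / √(1−0.051893) = 0.644316 / 0.973708 = 0.662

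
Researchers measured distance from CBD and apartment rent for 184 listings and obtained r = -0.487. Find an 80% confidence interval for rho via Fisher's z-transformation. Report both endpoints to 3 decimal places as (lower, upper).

z_r = atanh(-0.487) = -0.532120;  SE = 1/√(n−3) = 1/√181 = 0.074329
z-limits: -0.532120 ± 1.282·0.074329 = -0.532120 ± 0.095290 = [-0.627410, -0.436830]
ρ-limits: (tanh -0.627410, tanh -0.436830) = (-0.556, -0.411)

(-0.556, -0.411)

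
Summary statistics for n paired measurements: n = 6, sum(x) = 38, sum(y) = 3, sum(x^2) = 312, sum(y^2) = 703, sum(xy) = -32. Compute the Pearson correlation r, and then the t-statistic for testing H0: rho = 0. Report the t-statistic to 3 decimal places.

-0.468

S_xy = nΣxy − ΣxΣy = 6·(-32) − 38·3 = -192 − 114 = -306
S_xx = nΣx² − (Σx)² = 6·312 − 38² = 1872 − 1444 = 428
S_yy = nΣy² − (Σy)² = 6·703 − 3² = 4218 − 9 = 4209
r = S_xy / √(S_xx·S_yy) = -306 / √(428·4209) = -306 / √1801452 = -306 / 1342.1818 = -0.2280
t = r·√(n−2)/√(1−r²) = -0.2280·√4 / √(1−0.051984) = -0.456000 / 0.973661 = -0.468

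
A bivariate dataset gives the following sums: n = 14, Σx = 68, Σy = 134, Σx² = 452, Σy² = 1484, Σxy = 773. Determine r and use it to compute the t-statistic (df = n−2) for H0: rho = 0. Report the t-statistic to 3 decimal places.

4.319

S_xy = nΣxy − ΣxΣy = 14·773 − 68·134 = 10822 − 9112 = 1710
S_xx = nΣx² − (Σx)² = 14·452 − 68² = 6328 − 4624 = 1704
S_yy = nΣy² − (Σy)² = 14·1484 − 134² = 20776 − 17956 = 2820
r = S_xy / √(S_xx·S_yy) = 1710 / √(1704·2820) = 1710 / √4805280 = 1710 / 2192.0949 = 0.7801
t = r·√(n−2)/√(1−r²) = 0.7801·√12 / √(1−0.608556) = 2.702346 / 0.625655 = 4.319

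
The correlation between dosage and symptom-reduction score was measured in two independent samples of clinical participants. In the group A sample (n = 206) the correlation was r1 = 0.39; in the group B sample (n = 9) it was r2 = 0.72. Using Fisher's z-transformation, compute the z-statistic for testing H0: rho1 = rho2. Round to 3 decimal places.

-1.197

Fisher z-transforms: z1 = atanh(0.39) = 0.411800, z2 = atanh(0.72) = 0.907645; difference d = -0.495845
Var(d) = 1/203 + 1/6 = 0.0049261 + 0.1666667 = 0.1715928
z = d/√Var(d) = -0.495845 / √0.1715928 = -0.495845 / 0.414238 = -1.197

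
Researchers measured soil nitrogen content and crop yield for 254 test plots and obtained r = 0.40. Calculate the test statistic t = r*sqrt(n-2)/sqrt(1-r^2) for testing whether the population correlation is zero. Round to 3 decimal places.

t = r·√(n−2) / √(1−r²) with r = 0.40, n = 254
  = 0.40·√252 / √(1 − 0.1600)
  = 0.40·15.874508 / 0.916515
  = 6.349803 / 0.916515 = 6.928

6.928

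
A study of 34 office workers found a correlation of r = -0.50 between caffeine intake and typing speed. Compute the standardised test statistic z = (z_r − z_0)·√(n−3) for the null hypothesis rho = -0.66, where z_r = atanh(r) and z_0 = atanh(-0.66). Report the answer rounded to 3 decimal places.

z_r = atanh(-0.50) = -0.549306,  z_0 = atanh(-0.66) = -0.792814
SE = 1/√(n−3) = 1/√31 = 0.179605
z = (z_r − z_0)/SE = (-0.549306 − (-0.792814)) / 0.179605 = 0.243508 / 0.179605 = 1.356

1.356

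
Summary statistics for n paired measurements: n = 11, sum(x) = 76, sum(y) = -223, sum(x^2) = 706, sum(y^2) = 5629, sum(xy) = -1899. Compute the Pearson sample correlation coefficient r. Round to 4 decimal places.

-0.8002

S_xy = nΣxy − ΣxΣy = 11·(-1899) − 76·(-223) = -20889 − (-16948) = -3941
S_xx = nΣx² − (Σx)² = 11·706 − 76² = 7766 − 5776 = 1990
S_yy = nΣy² − (Σy)² = 11·5629 − (-223)² = 61919 − 49729 = 12190
r = S_xy / √(S_xx·S_yy) = -3941 / √(1990·12190) = -3941 / √24258100 = -3941 / 4925.2513 = -0.8002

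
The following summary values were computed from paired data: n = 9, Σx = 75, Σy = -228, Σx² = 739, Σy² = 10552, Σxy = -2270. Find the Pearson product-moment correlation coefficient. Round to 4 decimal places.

-0.5014

S_xy = nΣxy − ΣxΣy = 9·(-2270) − 75·(-228) = -20430 − (-17100) = -3330
S_xx = nΣx² − (Σx)² = 9·739 − 75² = 6651 − 5625 = 1026
S_yy = nΣy² − (Σy)² = 9·10552 − (-228)² = 94968 − 51984 = 42984
r = S_xy / √(S_xx·S_yy) = -3330 / √(1026·42984) = -3330 / √44101584 = -3330 / 6640.9023 = -0.5014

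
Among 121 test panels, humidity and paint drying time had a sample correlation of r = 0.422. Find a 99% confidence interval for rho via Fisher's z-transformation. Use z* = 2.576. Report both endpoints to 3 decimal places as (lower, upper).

z_r = atanh(0.422) = 0.450123;  SE = 1/√(n−3) = 1/√118 = 0.092057
z-limits: 0.450123 ± 2.576·0.092057 = 0.450123 ± 0.237139 = [0.212984, 0.687262]
ρ-limits: (tanh 0.212984, tanh 0.687262) = (0.210, 0.596)

(0.210, 0.596)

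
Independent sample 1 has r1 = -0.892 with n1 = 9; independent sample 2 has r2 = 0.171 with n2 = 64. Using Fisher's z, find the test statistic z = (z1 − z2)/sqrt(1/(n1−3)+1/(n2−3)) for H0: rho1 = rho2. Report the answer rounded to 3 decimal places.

Fisher z-transforms: z1 = atanh(-0.892) = -1.431629, z2 = atanh(0.171) = 0.172697; difference d = -1.604326
Var(d) = 1/6 + 1/61 = 0.1666667 + 0.0163934 = 0.1830601
z = d/√Var(d) = -1.604326 / √0.1830601 = -1.604326 / 0.427855 = -3.750

-3.750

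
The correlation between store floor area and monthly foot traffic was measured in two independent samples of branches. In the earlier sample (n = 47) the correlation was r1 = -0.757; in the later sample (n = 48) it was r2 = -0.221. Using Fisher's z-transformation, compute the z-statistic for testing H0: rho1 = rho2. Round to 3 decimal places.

Fisher z-transforms: z1 = atanh(-0.757) = -0.989151, z2 = atanh(-0.221) = -0.224707; difference d = -0.764444
Var(d) = 1/44 + 1/45 = 0.0227273 + 0.0222222 = 0.0449495
z = d/√Var(d) = -0.764444 / √0.0449495 = -0.764444 / 0.212013 = -3.606

-3.606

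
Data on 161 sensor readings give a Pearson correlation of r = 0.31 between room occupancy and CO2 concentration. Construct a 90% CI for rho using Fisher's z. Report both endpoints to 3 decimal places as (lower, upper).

(0.187, 0.423)

z_r = atanh(0.31) = 0.320545;  SE = 1/√(n−3) = 1/√158 = 0.079556
z-limits: 0.320545 ± 1.645·0.079556 = 0.320545 ± 0.130870 = [0.189675, 0.451415]
ρ-limits: (tanh 0.189675, tanh 0.451415) = (0.187, 0.423)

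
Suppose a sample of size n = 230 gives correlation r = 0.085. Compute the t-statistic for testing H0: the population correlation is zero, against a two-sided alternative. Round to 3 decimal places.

1.288

1 − r² = 1 − 0.007225 = 0.992775;  √(1−r²) = 0.996381
√(n−2) = √228 = 15.099669
t = r·√(n−2)/√(1−r²) = 0.085 · 15.099669 / 0.996381 = 1.288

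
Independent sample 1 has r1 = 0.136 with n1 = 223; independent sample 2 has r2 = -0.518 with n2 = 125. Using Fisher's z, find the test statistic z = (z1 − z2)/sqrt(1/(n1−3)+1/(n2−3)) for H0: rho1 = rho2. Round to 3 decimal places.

z1 = atanh(0.136) = 0.136848,  z2 = atanh(-0.518) = -0.573602
SE = √(1/(n1−3) + 1/(n2−3)) = √(1/220 + 1/122) = √(0.0045455 + 0.0081967) = √0.0127422 = 0.112881
z = (z1 − z2)/SE = (0.136848 − (-0.573602)) / 0.112881 = 0.710450 / 0.112881 = 6.294

6.294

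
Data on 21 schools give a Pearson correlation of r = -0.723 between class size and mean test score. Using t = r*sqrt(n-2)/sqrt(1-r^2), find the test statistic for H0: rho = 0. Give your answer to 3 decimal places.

t = r·√(n−2) / √(1−r²) with r = -0.723, n = 21
  = -0.723·√19 / √(1 − 0.522729)
  = -0.723·4.358899 / 0.690848
  = -3.151484 / 0.690848 = -4.562

-4.562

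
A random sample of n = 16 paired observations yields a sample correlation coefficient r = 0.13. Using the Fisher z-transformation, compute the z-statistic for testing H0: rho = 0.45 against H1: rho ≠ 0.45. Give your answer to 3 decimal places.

z_r = atanh(0.13) = 0.130740,  z_0 = atanh(0.45) = 0.484700
SE = 1/√(n−3) = 1/√13 = 0.277350
z = (z_r − z_0)/SE = (0.130740 − 0.484700) / 0.277350 = -0.353960 / 0.277350 = -1.276

-1.276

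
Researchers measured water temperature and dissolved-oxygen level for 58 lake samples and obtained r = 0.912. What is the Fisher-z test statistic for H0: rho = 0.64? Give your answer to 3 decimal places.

Fisher z: atanh(0.912) = 1.539284, atanh(0.64) = 0.758174
z = (z_r − z_0)·√(n−3) = (1.539284 − 0.758174)·√55 = 0.781110 · 7.416198 = 5.793

5.793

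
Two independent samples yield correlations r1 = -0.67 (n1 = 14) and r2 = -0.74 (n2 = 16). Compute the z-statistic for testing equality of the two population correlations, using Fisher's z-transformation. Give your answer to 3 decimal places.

z1 = atanh(-0.67) = -0.810743,  z2 = atanh(-0.74) = -0.950479
SE = √(1/(n1−3) + 1/(n2−3)) = √(1/11 + 1/13) = √(0.0909091 + 0.0769231) = √0.1678322 = 0.409673
z = (z1 − z2)/SE = (-0.810743 − (-0.950479)) / 0.409673 = 0.139736 / 0.409673 = 0.341

0.341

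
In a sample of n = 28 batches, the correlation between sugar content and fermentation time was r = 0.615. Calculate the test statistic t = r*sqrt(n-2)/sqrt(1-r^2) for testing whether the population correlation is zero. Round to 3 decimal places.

1 − r² = 1 − 0.378225 = 0.621775;  √(1−r²) = 0.788527
√(n−2) = √26 = 5.099020
t = r·√(n−2)/√(1−r²) = 0.615 · 5.099020 / 0.788527 = 3.977

3.977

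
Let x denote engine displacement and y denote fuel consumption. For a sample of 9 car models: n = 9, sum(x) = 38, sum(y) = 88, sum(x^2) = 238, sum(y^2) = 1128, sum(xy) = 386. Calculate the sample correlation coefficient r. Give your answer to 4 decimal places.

0.1003

S_xy = nΣxy − ΣxΣy = 9·386 − 38·88 = 3474 − 3344 = 130
S_xx = nΣx² − (Σx)² = 9·238 − 38² = 2142 − 1444 = 698
S_yy = nΣy² − (Σy)² = 9·1128 − 88² = 10152 − 7744 = 2408
r = S_xy / √(S_xx·S_yy) = 130 / √(698·2408) = 130 / √1680784 = 130 / 1296.4505 = 0.1003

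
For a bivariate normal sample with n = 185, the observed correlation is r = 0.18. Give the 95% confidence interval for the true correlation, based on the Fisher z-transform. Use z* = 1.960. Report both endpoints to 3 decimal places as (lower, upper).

(0.037, 0.316)

z_r = atanh(0.18) = 0.181983;  SE = 1/√(n−3) = 1/√182 = 0.074125
z-limits: 0.181983 ± 1.960·0.074125 = 0.181983 ± 0.145285 = [0.036698, 0.327268]
ρ-limits: (tanh 0.036698, tanh 0.327268) = (0.037, 0.316)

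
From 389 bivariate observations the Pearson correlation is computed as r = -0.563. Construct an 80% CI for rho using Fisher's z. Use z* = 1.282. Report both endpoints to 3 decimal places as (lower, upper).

z_r = atanh(-0.563) = -0.637215;  SE = 1/√(n−3) = 1/√386 = 0.050899
z-limits: -0.637215 ± 1.282·0.050899 = -0.637215 ± 0.065253 = [-0.702468, -0.571962]
ρ-limits: (tanh -0.702468, tanh -0.571962) = (-0.606, -0.517)

(-0.606, -0.517)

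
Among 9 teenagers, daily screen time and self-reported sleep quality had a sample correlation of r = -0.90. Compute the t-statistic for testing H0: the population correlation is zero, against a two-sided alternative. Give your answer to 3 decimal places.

-5.463

1 − r² = 1 − 0.8100 = 0.1900;  √(1−r²) = 0.435890
√(n−2) = √7 = 2.645751
t = r·√(n−2)/√(1−r²) = -0.90 · 2.645751 / 0.435890 = -5.463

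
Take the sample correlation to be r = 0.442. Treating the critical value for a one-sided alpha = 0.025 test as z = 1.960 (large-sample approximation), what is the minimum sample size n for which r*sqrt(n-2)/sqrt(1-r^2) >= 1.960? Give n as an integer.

r√(n−2)/√(1−r²) ≥ 1.960  ⇔  n−2 ≥ (1.960)²·(1−r²)/r²
(1−r²)/r² = (1−0.195364)/0.195364 = 4.1187
n ≥ 2 + 3.8416·4.1187 = 2 + 15.8224 = 17.8224
⌈17.8224⌉ = 18

18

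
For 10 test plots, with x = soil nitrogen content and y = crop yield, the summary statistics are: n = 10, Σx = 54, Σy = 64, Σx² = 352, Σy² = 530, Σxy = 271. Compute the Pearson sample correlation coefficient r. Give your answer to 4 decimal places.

Numerator: nΣxy − (Σx)(Σy) = 10·271 − (54)(64) = -746
Denominator: √[(nΣx²−(Σx)²)(nΣy²−(Σy)²)]
  nΣx²−(Σx)² = 10·352 − 2916 = 604;  nΣy²−(Σy)² = 10·530 − 4096 = 1204
  √(604·1204) = √727216 = 852.7696
r = -746 / 852.7696 = -0.8748

-0.8748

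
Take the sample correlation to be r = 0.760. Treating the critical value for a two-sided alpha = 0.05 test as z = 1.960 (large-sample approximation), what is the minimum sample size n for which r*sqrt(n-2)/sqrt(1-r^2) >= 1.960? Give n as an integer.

5

r√(n−2)/√(1−r²) ≥ 1.960  ⇔  n−2 ≥ (1.960)²·(1−r²)/r²
(1−r²)/r² = (1−0.577600)/0.577600 = 0.7313
n ≥ 2 + 3.8416·0.7313 = 2 + 2.8094 = 4.8094
⌈4.8094⌉ = 5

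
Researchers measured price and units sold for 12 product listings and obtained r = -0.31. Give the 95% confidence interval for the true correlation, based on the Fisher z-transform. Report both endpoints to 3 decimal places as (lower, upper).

Fisher z: z_r = atanh(r) = ½·ln((1+(-0.31))/(1−(-0.31))) = -0.320545
SE(z) = 1/√(n−3) = 1/√9 = 0.333333
95% ⇒ z* = 1.960; margin = 1.960·0.333333 = 0.653333
CI on z-scale: (-0.973878, 0.332788)
Back-transform: tanh(-0.973878) = -0.750404, tanh(0.332788) = 0.321024

(-0.750, 0.321)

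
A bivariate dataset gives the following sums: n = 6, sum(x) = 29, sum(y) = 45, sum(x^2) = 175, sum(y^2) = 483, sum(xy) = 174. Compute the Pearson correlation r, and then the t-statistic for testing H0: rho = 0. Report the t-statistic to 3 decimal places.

Numerator: nΣxy − (Σx)(Σy) = 6·174 − (29)(45) = -261
Denominator: √[(nΣx²−(Σx)²)(nΣy²−(Σy)²)]
  nΣx²−(Σx)² = 6·175 − 841 = 209;  nΣy²−(Σy)² = 6·483 − 2025 = 873
  √(209·873) = √182457 = 427.1499
r = -261 / 427.1499 = -0.6110
t = r·√(n−2)/√(1−r²) = -0.6110·√4 / √(1−0.373321) = -1.222000 / 0.791631 = -1.544

-1.544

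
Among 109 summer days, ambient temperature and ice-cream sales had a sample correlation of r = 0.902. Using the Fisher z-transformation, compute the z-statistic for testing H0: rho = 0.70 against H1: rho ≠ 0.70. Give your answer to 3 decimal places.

6.337

z_r = atanh(0.902) = 1.482847,  z_0 = atanh(0.70) = 0.867301
SE = 1/√(n−3) = 1/√106 = 0.097129
z = (z_r − z_0)/SE = (1.482847 − 0.867301) / 0.097129 = 0.615546 / 0.097129 = 6.337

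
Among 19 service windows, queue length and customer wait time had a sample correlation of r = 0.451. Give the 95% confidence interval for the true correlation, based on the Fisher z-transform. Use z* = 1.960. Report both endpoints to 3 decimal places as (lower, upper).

Fisher z: z_r = atanh(r) = ½·ln((1+0.451)/(1−0.451)) = 0.485955
SE(z) = 1/√(n−3) = 1/√16 = 0.250000
95% ⇒ z* = 1.960; margin = 1.960·0.250000 = 0.490000
CI on z-scale: (-0.004045, 0.975955)
Back-transform: tanh(-0.004045) = -0.004045, tanh(0.975955) = 0.751310

(-0.004, 0.751)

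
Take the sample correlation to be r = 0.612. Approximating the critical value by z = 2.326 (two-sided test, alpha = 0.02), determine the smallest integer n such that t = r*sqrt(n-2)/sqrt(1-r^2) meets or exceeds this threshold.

12

Need r·√(n−2)/√(1−r²) ≥ 2.326
√(n−2) ≥ 2.326·√(1−0.374544) / 0.612 = 2.326·0.790858 / 0.612 = 3.0058
n−2 ≥ 9.0348  ⇒  n ≥ 11.0348
Smallest integer n = 12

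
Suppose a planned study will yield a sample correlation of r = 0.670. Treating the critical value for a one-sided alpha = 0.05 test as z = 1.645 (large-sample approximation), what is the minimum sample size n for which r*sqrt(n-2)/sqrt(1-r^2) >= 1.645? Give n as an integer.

6

Need r·√(n−2)/√(1−r²) ≥ 1.645
√(n−2) ≥ 1.645·√(1−0.448900) / 0.670 = 1.645·0.742361 / 0.670 = 1.8227
n−2 ≥ 3.3222  ⇒  n ≥ 5.3222
Smallest integer n = 6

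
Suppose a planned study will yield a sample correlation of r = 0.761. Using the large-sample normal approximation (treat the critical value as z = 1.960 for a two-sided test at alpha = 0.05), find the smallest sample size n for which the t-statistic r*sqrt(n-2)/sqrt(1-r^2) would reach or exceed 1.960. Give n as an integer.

5

Need r·√(n−2)/√(1−r²) ≥ 1.960
√(n−2) ≥ 1.960·√(1−0.579121) / 0.761 = 1.960·0.648752 / 0.761 = 1.6709
n−2 ≥ 2.7919  ⇒  n ≥ 4.7919
Smallest integer n = 5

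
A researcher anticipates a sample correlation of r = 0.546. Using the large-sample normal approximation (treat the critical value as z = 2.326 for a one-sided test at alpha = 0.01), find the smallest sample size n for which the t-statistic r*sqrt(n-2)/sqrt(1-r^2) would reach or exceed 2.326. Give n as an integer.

15

Need r·√(n−2)/√(1−r²) ≥ 2.326
√(n−2) ≥ 2.326·√(1−0.298116) / 0.546 = 2.326·0.837785 / 0.546 = 3.5690
n−2 ≥ 12.7378  ⇒  n ≥ 14.7378
Smallest integer n = 15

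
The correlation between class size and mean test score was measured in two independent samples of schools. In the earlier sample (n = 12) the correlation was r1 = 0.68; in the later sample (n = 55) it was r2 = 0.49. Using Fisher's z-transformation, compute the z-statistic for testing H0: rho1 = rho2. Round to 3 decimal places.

0.812

Fisher z-transforms: z1 = atanh(0.68) = 0.829114, z2 = atanh(0.49) = 0.536060; difference d = 0.293054
Var(d) = 1/9 + 1/52 = 0.1111111 + 0.0192308 = 0.1303419
z = d/√Var(d) = 0.293054 / √0.1303419 = 0.293054 / 0.361029 = 0.812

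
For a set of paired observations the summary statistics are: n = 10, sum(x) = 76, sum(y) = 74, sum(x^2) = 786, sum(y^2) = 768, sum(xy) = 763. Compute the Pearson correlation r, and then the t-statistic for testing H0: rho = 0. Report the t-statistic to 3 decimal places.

Numerator: nΣxy − (Σx)(Σy) = 10·763 − (76)(74) = 2006
Denominator: √[(nΣx²−(Σx)²)(nΣy²−(Σy)²)]
  nΣx²−(Σx)² = 10·786 − 5776 = 2084;  nΣy²−(Σy)² = 10·768 − 5476 = 2204
  √(2084·2204) = √4593136 = 2143.1603
r = 2006 / 2143.1603 = 0.9360
t = r·√(n−2)/√(1−r²) = 0.9360·√8 / √(1−0.876096) = 2.647408 / 0.352000 = 7.521

7.521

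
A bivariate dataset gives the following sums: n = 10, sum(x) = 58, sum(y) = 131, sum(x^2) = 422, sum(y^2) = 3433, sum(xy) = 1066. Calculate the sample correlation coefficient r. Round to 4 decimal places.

0.7987

Numerator: nΣxy − (Σx)(Σy) = 10·1066 − (58)(131) = 3062
Denominator: √[(nΣx²−(Σx)²)(nΣy²−(Σy)²)]
  nΣx²−(Σx)² = 10·422 − 3364 = 856;  nΣy²−(Σy)² = 10·3433 − 17161 = 17169
  √(856·17169) = √14696664 = 3833.6228
r = 3062 / 3833.6228 = 0.7987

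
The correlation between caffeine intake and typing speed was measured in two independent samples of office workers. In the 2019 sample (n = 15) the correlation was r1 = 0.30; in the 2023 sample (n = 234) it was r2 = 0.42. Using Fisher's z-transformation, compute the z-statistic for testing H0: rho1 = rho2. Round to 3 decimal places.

Fisher z-transforms: z1 = atanh(0.30) = 0.309520, z2 = atanh(0.42) = 0.447692; difference d = -0.138172
Var(d) = 1/12 + 1/231 = 0.0833333 + 0.0043290 = 0.0876623
z = d/√Var(d) = -0.138172 / √0.0876623 = -0.138172 / 0.296078 = -0.467

-0.467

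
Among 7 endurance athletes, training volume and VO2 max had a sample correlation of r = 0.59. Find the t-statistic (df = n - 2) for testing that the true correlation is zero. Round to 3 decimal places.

1.634

t = r·√(n−2) / √(1−r²) with r = 0.59, n = 7
  = 0.59·√5 / √(1 − 0.3481)
  = 0.59·2.236068 / 0.807403
  = 1.319280 / 0.807403 = 1.634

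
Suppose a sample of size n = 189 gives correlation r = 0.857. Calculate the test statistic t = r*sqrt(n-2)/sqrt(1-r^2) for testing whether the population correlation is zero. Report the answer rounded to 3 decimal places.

1 − r² = 1 − 0.734449 = 0.265551;  √(1−r²) = 0.515316
√(n−2) = √187 = 13.674794
t = r·√(n−2)/√(1−r²) = 0.857 · 13.674794 / 0.515316 = 22.742

22.742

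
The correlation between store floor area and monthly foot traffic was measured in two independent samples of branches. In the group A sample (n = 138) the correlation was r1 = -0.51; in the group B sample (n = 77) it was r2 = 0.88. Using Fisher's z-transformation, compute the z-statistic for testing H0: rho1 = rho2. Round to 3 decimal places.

z1 = atanh(-0.51) = -0.562730,  z2 = atanh(0.88) = 1.375768
SE = √(1/(n1−3) + 1/(n2−3)) = √(1/135 + 1/74) = √(0.0074074 + 0.0135135) = √0.0209209 = 0.144641
z = (z1 − z2)/SE = (-0.562730 − 1.375768) / 0.144641 = -1.938498 / 0.144641 = -13.402

-13.402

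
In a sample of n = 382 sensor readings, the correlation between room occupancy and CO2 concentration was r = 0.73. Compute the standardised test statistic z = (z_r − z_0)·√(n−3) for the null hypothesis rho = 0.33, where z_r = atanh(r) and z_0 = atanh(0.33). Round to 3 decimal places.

Fisher z: atanh(0.73) = 0.928727, atanh(0.33) = 0.342828
z = (z_r − z_0)·√(n−3) = (0.928727 − 0.342828)·√379 = 0.585899 · 19.467922 = 11.406

11.406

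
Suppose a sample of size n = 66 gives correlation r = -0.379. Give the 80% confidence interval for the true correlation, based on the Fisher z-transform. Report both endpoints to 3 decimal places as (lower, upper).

z_r = atanh(-0.379) = -0.398891;  SE = 1/√(n−3) = 1/√63 = 0.125988
z-limits: -0.398891 ± 1.282·0.125988 = -0.398891 ± 0.161517 = [-0.560408, -0.237374]
ρ-limits: (tanh -0.560408, tanh -0.237374) = (-0.508, -0.233)

(-0.508, -0.233)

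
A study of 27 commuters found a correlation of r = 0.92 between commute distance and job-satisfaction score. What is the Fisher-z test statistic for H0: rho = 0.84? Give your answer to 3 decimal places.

Fisher z: atanh(0.92) = 1.589027, atanh(0.84) = 1.221174
z = (z_r − z_0)·√(n−3) = (1.589027 − 1.221174)·√24 = 0.367853 · 4.898979 = 1.802

1.802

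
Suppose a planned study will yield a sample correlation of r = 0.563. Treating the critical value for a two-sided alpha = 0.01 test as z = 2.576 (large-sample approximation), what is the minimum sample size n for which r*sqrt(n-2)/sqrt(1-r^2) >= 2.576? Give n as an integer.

17

Need r·√(n−2)/√(1−r²) ≥ 2.576
√(n−2) ≥ 2.576·√(1−0.316969) / 0.563 = 2.576·0.826457 / 0.563 = 3.7814
n−2 ≥ 14.2990  ⇒  n ≥ 16.2990
Smallest integer n = 17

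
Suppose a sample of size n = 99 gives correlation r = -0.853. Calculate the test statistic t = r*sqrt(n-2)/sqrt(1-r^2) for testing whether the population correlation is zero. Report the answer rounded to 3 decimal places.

-16.097

t = r·√(n−2) / √(1−r²) with r = -0.853, n = 99
  = -0.853·√97 / √(1 − 0.727609)
  = -0.853·9.848858 / 0.521911
  = -8.401076 / 0.521911 = -16.097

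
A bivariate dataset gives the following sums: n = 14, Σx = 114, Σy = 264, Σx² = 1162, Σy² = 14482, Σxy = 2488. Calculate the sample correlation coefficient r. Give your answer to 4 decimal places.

Numerator: nΣxy − (Σx)(Σy) = 14·2488 − (114)(264) = 4736
Denominator: √[(nΣx²−(Σx)²)(nΣy²−(Σy)²)]
  nΣx²−(Σx)² = 14·1162 − 12996 = 3272;  nΣy²−(Σy)² = 14·14482 − 69696 = 133052
  √(3272·133052) = √435346144 = 20864.9501
r = 4736 / 20864.9501 = 0.2270

0.2270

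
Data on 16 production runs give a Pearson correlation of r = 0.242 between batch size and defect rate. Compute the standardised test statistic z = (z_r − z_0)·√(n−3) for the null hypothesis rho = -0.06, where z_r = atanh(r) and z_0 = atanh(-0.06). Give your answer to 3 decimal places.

1.107

Fisher z: atanh(0.242) = 0.246897, atanh(-0.06) = -0.060072
z = (z_r − z_0)·√(n−3) = (0.246897 − (-0.060072))·√13 = 0.306969 · 3.605551 = 1.107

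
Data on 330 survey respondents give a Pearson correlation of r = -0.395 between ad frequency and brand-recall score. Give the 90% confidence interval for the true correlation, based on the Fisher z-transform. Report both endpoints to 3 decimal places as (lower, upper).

Fisher z: z_r = atanh(r) = ½·ln((1+(-0.395))/(1−(-0.395))) = -0.417711
SE(z) = 1/√(n−3) = 1/√327 = 0.055300
90% ⇒ z* = 1.645; margin = 1.645·0.055300 = 0.090969
CI on z-scale: (-0.508680, -0.326742)
Back-transform: tanh(-0.508680) = -0.468916, tanh(-0.326742) = -0.315590

(-0.469, -0.316)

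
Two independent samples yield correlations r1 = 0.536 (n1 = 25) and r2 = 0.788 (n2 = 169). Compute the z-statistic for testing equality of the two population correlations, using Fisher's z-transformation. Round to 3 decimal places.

-2.061

Fisher z-transforms: z1 = atanh(0.536) = 0.598526, z2 = atanh(0.788) = 1.066133; difference d = -0.467607
Var(d) = 1/22 + 1/166 = 0.0454545 + 0.0060241 = 0.0514786
z = d/√Var(d) = -0.467607 / √0.0514786 = -0.467607 / 0.226889 = -2.061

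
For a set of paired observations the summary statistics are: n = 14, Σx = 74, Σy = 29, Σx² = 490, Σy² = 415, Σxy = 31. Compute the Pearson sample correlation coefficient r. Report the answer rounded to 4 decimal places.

S_xy = nΣxy − ΣxΣy = 14·31 − 74·29 = 434 − 2146 = -1712
S_xx = nΣx² − (Σx)² = 14·490 − 74² = 6860 − 5476 = 1384
S_yy = nΣy² − (Σy)² = 14·415 − 29² = 5810 − 841 = 4969
r = S_xy / √(S_xx·S_yy) = -1712 / √(1384·4969) = -1712 / √6877096 = -1712 / 2622.4218 = -0.6528

-0.6528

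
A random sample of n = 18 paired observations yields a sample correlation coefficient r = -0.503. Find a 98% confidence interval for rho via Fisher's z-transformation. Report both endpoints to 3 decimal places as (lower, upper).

(-0.819, 0.047)

Fisher z: z_r = atanh(r) = ½·ln((1+(-0.503))/(1−(-0.503))) = -0.553314
SE(z) = 1/√(n−3) = 1/√15 = 0.258199
98% ⇒ z* = 2.326; margin = 2.326·0.258199 = 0.600571
CI on z-scale: (-1.153885, 0.047257)
Back-transform: tanh(-1.153885) = -0.819037, tanh(0.047257) = 0.047222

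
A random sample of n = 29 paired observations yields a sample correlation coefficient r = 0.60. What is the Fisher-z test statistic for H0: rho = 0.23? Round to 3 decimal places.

Fisher z: atanh(0.60) = 0.693147, atanh(0.23) = 0.234189
z = (z_r − z_0)·√(n−3) = (0.693147 − 0.234189)·√26 = 0.458958 · 5.099020 = 2.340

2.340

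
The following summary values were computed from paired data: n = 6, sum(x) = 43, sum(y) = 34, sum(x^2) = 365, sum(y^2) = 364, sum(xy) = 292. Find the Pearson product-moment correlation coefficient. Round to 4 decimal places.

S_xy = nΣxy − ΣxΣy = 6·292 − 43·34 = 1752 − 1462 = 290
S_xx = nΣx² − (Σx)² = 6·365 − 43² = 2190 − 1849 = 341
S_yy = nΣy² − (Σy)² = 6·364 − 34² = 2184 − 1156 = 1028
r = S_xy / √(S_xx·S_yy) = 290 / √(341·1028) = 290 / √350548 = 290 / 592.0709 = 0.4898

0.4898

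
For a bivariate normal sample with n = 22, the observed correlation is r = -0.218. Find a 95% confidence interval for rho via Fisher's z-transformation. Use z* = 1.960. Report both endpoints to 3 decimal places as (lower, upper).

(-0.586, 0.224)

z_r = atanh(-0.218) = -0.221555;  SE = 1/√(n−3) = 1/√19 = 0.229416
z-limits: -0.221555 ± 1.960·0.229416 = -0.221555 ± 0.449655 = [-0.671210, 0.228100]
ρ-limits: (tanh -0.671210, tanh 0.228100) = (-0.586, 0.224)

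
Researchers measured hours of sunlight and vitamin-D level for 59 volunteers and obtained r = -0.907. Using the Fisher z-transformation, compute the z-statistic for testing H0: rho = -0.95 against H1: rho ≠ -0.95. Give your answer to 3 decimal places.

2.405

Fisher z: atanh(-0.907) = -1.510344, atanh(-0.95) = -1.831781
z = (z_r − z_0)·√(n−3) = (-1.510344 − (-1.831781))·√56 = 0.321437 · 7.483315 = 2.405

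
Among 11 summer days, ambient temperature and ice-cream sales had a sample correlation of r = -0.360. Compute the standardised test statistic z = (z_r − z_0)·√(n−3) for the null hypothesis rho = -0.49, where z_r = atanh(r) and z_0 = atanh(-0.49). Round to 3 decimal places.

0.450

z_r = atanh(-0.360) = -0.376886,  z_0 = atanh(-0.49) = -0.536060
SE = 1/√(n−3) = 1/√8 = 0.353553
z = (z_r − z_0)/SE = (-0.376886 − (-0.536060)) / 0.353553 = 0.159174 / 0.353553 = 0.450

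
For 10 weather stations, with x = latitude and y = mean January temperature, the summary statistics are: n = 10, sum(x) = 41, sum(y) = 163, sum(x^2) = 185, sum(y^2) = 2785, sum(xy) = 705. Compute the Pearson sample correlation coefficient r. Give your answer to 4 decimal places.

S_xy = nΣxy − ΣxΣy = 10·705 − 41·163 = 7050 − 6683 = 367
S_xx = nΣx² − (Σx)² = 10·185 − 41² = 1850 − 1681 = 169
S_yy = nΣy² − (Σy)² = 10·2785 − 163² = 27850 − 26569 = 1281
r = S_xy / √(S_xx·S_yy) = 367 / √(169·1281) = 367 / √216489 = 367 / 465.2838 = 0.7888

0.7888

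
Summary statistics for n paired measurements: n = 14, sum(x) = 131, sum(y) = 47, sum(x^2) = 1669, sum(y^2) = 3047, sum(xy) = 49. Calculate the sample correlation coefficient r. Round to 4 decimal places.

S_xy = nΣxy − ΣxΣy = 14·49 − 131·47 = 686 − 6157 = -5471
S_xx = nΣx² − (Σx)² = 14·1669 − 131² = 23366 − 17161 = 6205
S_yy = nΣy² − (Σy)² = 14·3047 − 47² = 42658 − 2209 = 40449
r = S_xy / √(S_xx·S_yy) = -5471 / √(6205·40449) = -5471 / √250986045 = -5471 / 15842.5391 = -0.3453

-0.3453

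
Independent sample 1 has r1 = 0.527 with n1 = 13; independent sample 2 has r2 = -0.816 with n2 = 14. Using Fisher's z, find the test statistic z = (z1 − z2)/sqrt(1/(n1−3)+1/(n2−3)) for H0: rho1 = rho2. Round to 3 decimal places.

z1 = atanh(0.527) = 0.585982,  z2 = atanh(-0.816) = -1.144728
SE = √(1/(n1−3) + 1/(n2−3)) = √(1/10 + 1/11) = √(0.1000000 + 0.0909091) = √0.1909091 = 0.436931
z = (z1 − z2)/SE = (0.585982 − (-1.144728)) / 0.436931 = 1.730710 / 0.436931 = 3.961

3.961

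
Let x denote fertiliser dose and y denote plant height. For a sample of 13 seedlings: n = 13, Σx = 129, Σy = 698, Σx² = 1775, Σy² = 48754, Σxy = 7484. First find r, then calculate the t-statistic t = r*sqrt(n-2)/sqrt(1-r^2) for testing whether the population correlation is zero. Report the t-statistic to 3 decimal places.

0.806

S_xy = nΣxy − ΣxΣy = 13·7484 − 129·698 = 97292 − 90042 = 7250
S_xx = nΣx² − (Σx)² = 13·1775 − 129² = 23075 − 16641 = 6434
S_yy = nΣy² − (Σy)² = 13·48754 − 698² = 633802 − 487204 = 146598
r = S_xy / √(S_xx·S_yy) = 7250 / √(6434·146598) = 7250 / √943211532 = 7250 / 30711.7491 = 0.2361
t = r·√(n−2)/√(1−r²) = 0.2361·√11 / √(1−0.055743) = 0.783055 / 0.971729 = 0.806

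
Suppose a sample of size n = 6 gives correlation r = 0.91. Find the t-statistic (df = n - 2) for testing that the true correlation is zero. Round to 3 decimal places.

t = r·√(n−2) / √(1−r²) with r = 0.91, n = 6
  = 0.91·√4 / √(1 − 0.8281)
  = 0.91·2.000000 / 0.414608
  = 1.820000 / 0.414608 = 4.390

4.390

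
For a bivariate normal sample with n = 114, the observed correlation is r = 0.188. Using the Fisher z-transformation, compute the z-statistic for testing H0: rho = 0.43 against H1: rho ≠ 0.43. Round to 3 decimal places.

-2.841

Fisher z: atanh(0.188) = 0.190263, atanh(0.43) = 0.459897
z = (z_r − z_0)·√(n−3) = (0.190263 − 0.459897)·√111 = -0.269634 · 10.535654 = -2.841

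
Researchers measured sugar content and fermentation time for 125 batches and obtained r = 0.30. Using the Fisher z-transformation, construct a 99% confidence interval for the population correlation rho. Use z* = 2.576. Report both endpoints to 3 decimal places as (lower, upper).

Fisher z: z_r = atanh(r) = ½·ln((1+0.30)/(1−0.30)) = 0.309520
SE(z) = 1/√(n−3) = 1/√122 = 0.090536
99% ⇒ z* = 2.576; margin = 2.576·0.090536 = 0.233221
CI on z-scale: (0.076299, 0.542741)
Back-transform: tanh(0.076299) = 0.076151, tanh(0.542741) = 0.495060

(0.076, 0.495)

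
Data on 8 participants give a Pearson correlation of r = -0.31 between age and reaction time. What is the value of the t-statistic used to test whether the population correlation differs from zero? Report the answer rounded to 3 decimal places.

-0.799

t = r·√(n−2) / √(1−r²) with r = -0.31, n = 8
  = -0.31·√6 / √(1 − 0.0961)
  = -0.31·2.449490 / 0.950737
  = -0.759342 / 0.950737 = -0.799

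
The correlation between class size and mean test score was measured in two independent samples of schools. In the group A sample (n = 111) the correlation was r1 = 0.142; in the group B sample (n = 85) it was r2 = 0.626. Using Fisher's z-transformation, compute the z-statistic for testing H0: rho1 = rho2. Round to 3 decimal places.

Fisher z-transforms: z1 = atanh(0.142) = 0.142966, z2 = atanh(0.626) = 0.734811; difference d = -0.591845
Var(d) = 1/108 + 1/82 = 0.0092593 + 0.0121951 = 0.0214544
z = d/√Var(d) = -0.591845 / √0.0214544 = -0.591845 / 0.146473 = -4.041

-4.041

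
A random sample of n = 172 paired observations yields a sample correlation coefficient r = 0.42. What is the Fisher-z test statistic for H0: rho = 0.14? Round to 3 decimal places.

3.988

Fisher z: atanh(0.42) = 0.447692, atanh(0.14) = 0.140926
z = (z_r − z_0)·√(n−3) = (0.447692 − 0.140926)·√169 = 0.306766 · 13.000000 = 3.988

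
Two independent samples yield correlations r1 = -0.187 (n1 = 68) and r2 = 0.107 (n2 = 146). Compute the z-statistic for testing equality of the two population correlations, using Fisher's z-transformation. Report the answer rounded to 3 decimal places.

Fisher z-transforms: z1 = atanh(-0.187) = -0.189227, z2 = atanh(0.107) = 0.107411; difference d = -0.296638
Var(d) = 1/65 + 1/143 = 0.0153846 + 0.0069930 = 0.0223776
z = d/√Var(d) = -0.296638 / √0.0223776 = -0.296638 / 0.149591 = -1.983

-1.983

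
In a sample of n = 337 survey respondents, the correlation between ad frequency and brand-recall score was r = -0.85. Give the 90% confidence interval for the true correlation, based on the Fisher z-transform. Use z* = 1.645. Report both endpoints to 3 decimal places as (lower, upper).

(-0.873, -0.823)

Fisher z: z_r = atanh(r) = ½·ln((1+(-0.85))/(1−(-0.85))) = -1.256153
SE(z) = 1/√(n−3) = 1/√334 = 0.054718
90% ⇒ z* = 1.645; margin = 1.645·0.054718 = 0.090011
CI on z-scale: (-1.346164, -1.166142)
Back-transform: tanh(-1.346164) = -0.873145, tanh(-1.166142) = -0.823031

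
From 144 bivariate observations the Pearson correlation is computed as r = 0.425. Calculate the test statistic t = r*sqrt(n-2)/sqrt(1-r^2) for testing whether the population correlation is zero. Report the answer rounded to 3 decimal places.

5.595

t = r·√(n−2) / √(1−r²) with r = 0.425, n = 144
  = 0.425·√142 / √(1 − 0.180625)
  = 0.425·11.916375 / 0.905193
  = 5.064459 / 0.905193 = 5.595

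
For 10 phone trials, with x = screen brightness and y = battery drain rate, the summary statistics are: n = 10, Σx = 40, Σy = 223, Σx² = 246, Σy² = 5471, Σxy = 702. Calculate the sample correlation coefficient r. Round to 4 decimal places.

-0.9180

S_xy = nΣxy − ΣxΣy = 10·702 − 40·223 = 7020 − 8920 = -1900
S_xx = nΣx² − (Σx)² = 10·246 − 40² = 2460 − 1600 = 860
S_yy = nΣy² − (Σy)² = 10·5471 − 223² = 54710 − 49729 = 4981
r = S_xy / √(S_xx·S_yy) = -1900 / √(860·4981) = -1900 / √4283660 = -1900 / 2069.7005 = -0.9180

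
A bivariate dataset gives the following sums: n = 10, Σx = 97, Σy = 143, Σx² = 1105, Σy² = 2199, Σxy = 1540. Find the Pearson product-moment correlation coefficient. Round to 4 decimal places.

Numerator: nΣxy − (Σx)(Σy) = 10·1540 − (97)(143) = 1529
Denominator: √[(nΣx²−(Σx)²)(nΣy²−(Σy)²)]
  nΣx²−(Σx)² = 10·1105 − 9409 = 1641;  nΣy²−(Σy)² = 10·2199 − 20449 = 1541
  √(1641·1541) = √2528781 = 1590.2141
r = 1529 / 1590.2141 = 0.9615

0.9615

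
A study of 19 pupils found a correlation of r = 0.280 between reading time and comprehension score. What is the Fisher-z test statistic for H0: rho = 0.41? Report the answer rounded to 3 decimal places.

Fisher z: atanh(0.280) = 0.287682, atanh(0.41) = 0.435611
z = (z_r − z_0)·√(n−3) = (0.287682 − 0.435611)·√16 = -0.147929 · 4.000000 = -0.592

-0.592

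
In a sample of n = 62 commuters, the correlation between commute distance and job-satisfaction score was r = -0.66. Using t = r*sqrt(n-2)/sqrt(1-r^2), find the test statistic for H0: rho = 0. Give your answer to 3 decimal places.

-6.805

1 − r² = 1 − 0.4356 = 0.5644;  √(1−r²) = 0.751266
√(n−2) = √60 = 7.745967
t = r·√(n−2)/√(1−r²) = -0.66 · 7.745967 / 0.751266 = -6.805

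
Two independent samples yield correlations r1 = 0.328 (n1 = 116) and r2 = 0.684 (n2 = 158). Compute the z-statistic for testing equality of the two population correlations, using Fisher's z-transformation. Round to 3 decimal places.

Fisher z-transforms: z1 = atanh(0.328) = 0.340585, z2 = atanh(0.684) = 0.836592; difference d = -0.496007
Var(d) = 1/113 + 1/155 = 0.0088496 + 0.0064516 = 0.0153012
z = d/√Var(d) = -0.496007 / √0.0153012 = -0.496007 / 0.123698 = -4.010

-4.010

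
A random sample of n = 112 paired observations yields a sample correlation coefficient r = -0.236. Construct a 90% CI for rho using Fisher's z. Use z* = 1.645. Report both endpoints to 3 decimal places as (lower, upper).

Fisher z: z_r = atanh(r) = ½·ln((1+(-0.236))/(1−(-0.236))) = -0.240534
SE(z) = 1/√(n−3) = 1/√109 = 0.095783
90% ⇒ z* = 1.645; margin = 1.645·0.095783 = 0.157563
CI on z-scale: (-0.398097, -0.082971)
Back-transform: tanh(-0.398097) = -0.378320, tanh(-0.082971) = -0.082781

(-0.378, -0.083)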